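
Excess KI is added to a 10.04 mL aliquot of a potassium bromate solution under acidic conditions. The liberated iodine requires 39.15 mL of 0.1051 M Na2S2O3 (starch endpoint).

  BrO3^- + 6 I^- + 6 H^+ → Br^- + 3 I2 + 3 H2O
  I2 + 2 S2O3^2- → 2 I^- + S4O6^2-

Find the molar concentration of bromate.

0.06830 M

n(S2O3^2-) = 0.03915 × 0.1051 = 4.115 × 10^-3 mol
n(I2) = n(S2O3^2-)/2 = 2.057 × 10^-3 mol
From the 1:3 ratio, n(BrO3^-) in the aliquot = 1/3 × 2.057 × 10^-3 = 6.858 × 10^-4 mol
[BrO3^-] = 6.858 × 10^-4 / 0.01004 = 0.06830 mol/L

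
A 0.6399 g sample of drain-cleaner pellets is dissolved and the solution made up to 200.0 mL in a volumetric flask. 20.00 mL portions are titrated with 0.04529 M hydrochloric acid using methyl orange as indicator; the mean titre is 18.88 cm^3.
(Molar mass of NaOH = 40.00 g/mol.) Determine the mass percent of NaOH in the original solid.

NaOH + HCl → NaCl + H2O
n(HCl) per titration = 0.01888 × 0.04529 = 8.551 × 10^-4 mol
n(NaOH) in each aliquot = 8.551 × 10^-4 mol (1:1 ratio)
n(NaOH) in the whole flask = 8.551 × 10^-4 × 200.0/20.00 = 8.551 × 10^-3 mol
mass of NaOH = 8.551 × 10^-3 × 40.00 = 0.3420 g
% NaOH = 0.3420 / 0.6399 × 100 = 53.45 %

53.45 %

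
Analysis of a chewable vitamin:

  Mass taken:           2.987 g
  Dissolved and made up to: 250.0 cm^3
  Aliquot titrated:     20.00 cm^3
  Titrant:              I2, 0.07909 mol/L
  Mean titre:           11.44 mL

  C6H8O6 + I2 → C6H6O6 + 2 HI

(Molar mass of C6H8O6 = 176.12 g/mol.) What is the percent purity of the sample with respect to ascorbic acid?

66.69 %

n(I2) per titration = 0.01144 × 0.07909 = 9.048 × 10^-4 mol
n(C6H8O6) in each aliquot = 9.048 × 10^-4 mol (1:1 ratio)
n(C6H8O6) in the whole flask = 9.048 × 10^-4 × 250.0/20.00 = 0.01131 mol
mass of C6H8O6 = 0.01131 × 176.12 = 1.992 g
% C6H8O6 = 1.992 / 2.987 × 100 = 66.69 %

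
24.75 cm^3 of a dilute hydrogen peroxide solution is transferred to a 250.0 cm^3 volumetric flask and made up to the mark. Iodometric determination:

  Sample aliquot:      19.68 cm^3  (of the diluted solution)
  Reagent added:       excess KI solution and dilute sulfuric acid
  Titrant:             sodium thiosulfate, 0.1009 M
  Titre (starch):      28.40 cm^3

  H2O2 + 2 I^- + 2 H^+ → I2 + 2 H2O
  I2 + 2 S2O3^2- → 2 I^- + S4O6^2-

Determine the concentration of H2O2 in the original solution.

n(S2O3^2-) = 0.02840 × 0.1009 = 2.866 × 10^-3 mol
n(I2) = n(S2O3^2-)/2 = 1.433 × 10^-3 mol
n(H2O2) in the aliquot = 1.433 × 10^-3 mol (1:1 ratio)
[H2O2]_dilute = 1.433 × 10^-3 / 0.01968 = 0.07280 mol/L
[H2O2]_original = 0.07280 × 250.0/24.75 = 0.7354 mol/L

0.7354 M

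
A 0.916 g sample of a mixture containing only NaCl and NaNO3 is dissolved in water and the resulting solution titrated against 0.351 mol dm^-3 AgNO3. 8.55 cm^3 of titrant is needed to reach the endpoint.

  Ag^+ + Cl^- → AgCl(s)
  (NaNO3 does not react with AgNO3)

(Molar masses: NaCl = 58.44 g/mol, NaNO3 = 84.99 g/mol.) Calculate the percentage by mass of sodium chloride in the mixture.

n(AgNO3) = 0.00855 × 0.351 = 3.00 × 10^-3 mol
Let x = n(NaCl), y = n(NaNO3).
Titrant: 1x = 3.00 × 10^-3;  mass: 58.44x + 84.99y = 0.916
Solving, x = 3.00 × 10^-3 mol, y = 8.71 × 10^-3 mol
mass of NaCl = 3.00 × 10^-3 × 58.44 = 0.175 g
% NaCl = 0.175 / 0.916 × 100 = 19.1 %

19.1 %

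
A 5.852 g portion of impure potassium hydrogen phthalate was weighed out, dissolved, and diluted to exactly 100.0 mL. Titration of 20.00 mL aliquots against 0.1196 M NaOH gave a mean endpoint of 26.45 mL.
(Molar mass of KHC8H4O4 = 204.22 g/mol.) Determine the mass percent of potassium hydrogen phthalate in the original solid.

KHC8H4O4 + NaOH → KNaC8H4O4 + H2O
n(NaOH) per titration = 0.02645 × 0.1196 = 3.163 × 10^-3 mol
n(KHC8H4O4) in each aliquot = 3.163 × 10^-3 mol (1:1 ratio)
n(KHC8H4O4) in the whole flask = 3.163 × 10^-3 × 100.0/20.00 = 0.01582 mol
mass of KHC8H4O4 = 0.01582 × 204.22 = 3.230 g
% KHC8H4O4 = 3.230 / 5.852 × 100 = 55.20 %

55.20 %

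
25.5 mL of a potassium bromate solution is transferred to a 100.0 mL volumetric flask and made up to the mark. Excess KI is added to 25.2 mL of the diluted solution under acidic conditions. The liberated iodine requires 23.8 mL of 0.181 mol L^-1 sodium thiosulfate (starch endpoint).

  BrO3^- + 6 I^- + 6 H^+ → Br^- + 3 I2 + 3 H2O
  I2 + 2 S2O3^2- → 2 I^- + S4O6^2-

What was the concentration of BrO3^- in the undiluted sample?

n(S2O3^2-) = 0.0238 × 0.181 = 4.31 × 10^-3 mol
n(I2) = n(S2O3^2-)/2 = 2.15 × 10^-3 mol
From the 1:3 ratio, n(BrO3^-) in the aliquot = 1/3 × 2.15 × 10^-3 = 7.18 × 10^-4 mol
[BrO3^-]_dilute = 7.18 × 10^-4 / 0.0252 = 0.0285 mol/L
[BrO3^-]_original = 0.0285 × 100.0/25.5 = 0.112 mol/L

0.112 mol/L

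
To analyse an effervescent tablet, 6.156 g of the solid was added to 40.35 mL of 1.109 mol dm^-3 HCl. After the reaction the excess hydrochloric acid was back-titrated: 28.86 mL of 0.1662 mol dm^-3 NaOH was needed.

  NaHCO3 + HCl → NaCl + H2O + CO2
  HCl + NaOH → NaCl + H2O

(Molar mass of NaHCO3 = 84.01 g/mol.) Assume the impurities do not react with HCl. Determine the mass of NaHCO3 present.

n(HCl) added = 0.04035 × 1.109 = 0.04475 mol
n(NaOH) used in back-titration = 0.02886 × 0.1662 = 4.797 × 10^-3 mol
n(HCl) left over = 4.797 × 10^-3 mol (1:1 ratio)
n(HCl) consumed by analyte = 0.04475 − 4.797 × 10^-3 = 0.03995 mol
n(NaHCO3) = 0.03995 mol (1:1 ratio)
mass of NaHCO3 = 0.03995 × 84.01 = 3.356 g

3.356 g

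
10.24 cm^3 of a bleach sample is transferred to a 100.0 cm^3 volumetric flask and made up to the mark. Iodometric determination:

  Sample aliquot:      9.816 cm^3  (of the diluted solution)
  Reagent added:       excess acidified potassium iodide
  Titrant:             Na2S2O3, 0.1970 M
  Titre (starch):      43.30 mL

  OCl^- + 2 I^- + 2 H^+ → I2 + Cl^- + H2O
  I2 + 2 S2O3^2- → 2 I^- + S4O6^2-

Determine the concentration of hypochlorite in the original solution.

4.243 M

n(S2O3^2-) = 0.04330 × 0.1970 = 8.530 × 10^-3 mol
n(I2) = n(S2O3^2-)/2 = 4.265 × 10^-3 mol
n(OCl^-) in the aliquot = 4.265 × 10^-3 mol (1:1 ratio)
[OCl^-]_dilute = 4.265 × 10^-3 / 0.009816 = 0.4345 mol/L
[OCl^-]_original = 0.4345 × 100.0/10.24 = 4.243 mol/L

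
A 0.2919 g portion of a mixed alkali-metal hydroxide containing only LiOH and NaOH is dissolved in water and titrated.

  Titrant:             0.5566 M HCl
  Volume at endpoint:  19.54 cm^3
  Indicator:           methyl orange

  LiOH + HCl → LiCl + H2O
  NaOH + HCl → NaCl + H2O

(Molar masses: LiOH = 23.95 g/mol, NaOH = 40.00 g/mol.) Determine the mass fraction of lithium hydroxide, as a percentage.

n(HCl) = 0.01954 × 0.5566 = 0.01088 mol
Let x = n(LiOH), y = n(NaOH).
Titrant: 1x + 1y = 0.01088;  mass: 23.95x + 40.00y = 0.2919
Solving, x = 8.918 × 10^-3 mol, y = 1.958 × 10^-3 mol
mass of LiOH = 8.918 × 10^-3 × 23.95 = 0.2136 g
% LiOH = 0.2136 / 0.2919 × 100 = 73.17 %

73.17 %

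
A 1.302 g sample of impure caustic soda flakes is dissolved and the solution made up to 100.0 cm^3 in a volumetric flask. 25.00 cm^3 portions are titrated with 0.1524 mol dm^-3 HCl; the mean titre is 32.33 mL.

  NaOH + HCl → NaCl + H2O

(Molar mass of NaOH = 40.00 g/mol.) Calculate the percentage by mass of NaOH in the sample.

n(HCl) per titration = 0.03233 × 0.1524 = 4.927 × 10^-3 mol
n(NaOH) in each aliquot = 4.927 × 10^-3 mol (1:1 ratio)
n(NaOH) in the whole flask = 4.927 × 10^-3 × 100.0/25.00 = 0.01971 mol
mass of NaOH = 0.01971 × 40.00 = 0.7883 g
% NaOH = 0.7883 / 1.302 × 100 = 60.55 %

60.55 %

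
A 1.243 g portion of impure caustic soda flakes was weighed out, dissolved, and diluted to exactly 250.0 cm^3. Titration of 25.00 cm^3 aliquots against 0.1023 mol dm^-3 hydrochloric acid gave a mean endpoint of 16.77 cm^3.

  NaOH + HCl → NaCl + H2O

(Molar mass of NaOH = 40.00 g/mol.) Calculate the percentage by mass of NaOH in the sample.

n(HCl) per titration = 0.01677 × 0.1023 = 1.716 × 10^-3 mol
n(NaOH) in each aliquot = 1.716 × 10^-3 mol (1:1 ratio)
n(NaOH) in the whole flask = 1.716 × 10^-3 × 250.0/25.00 = 0.01716 mol
mass of NaOH = 0.01716 × 40.00 = 0.6862 g
% NaOH = 0.6862 / 1.243 × 100 = 55.21 %

55.21 %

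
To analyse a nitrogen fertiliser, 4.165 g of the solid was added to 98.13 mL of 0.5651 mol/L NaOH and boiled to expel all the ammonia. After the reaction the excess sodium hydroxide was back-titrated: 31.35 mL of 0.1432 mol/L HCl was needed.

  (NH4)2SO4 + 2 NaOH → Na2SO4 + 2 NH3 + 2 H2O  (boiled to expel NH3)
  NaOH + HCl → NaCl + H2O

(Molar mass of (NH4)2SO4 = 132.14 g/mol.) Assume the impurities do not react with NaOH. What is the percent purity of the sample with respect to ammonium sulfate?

n(NaOH) added = 0.09813 × 0.5651 = 0.05545 mol
n(HCl) used in back-titration = 0.03135 × 0.1432 = 4.489 × 10^-3 mol
n(NaOH) left over = 4.489 × 10^-3 mol (1:1 ratio)
n(NaOH) consumed by analyte = 0.05545 − 4.489 × 10^-3 = 0.05096 mol
From the 1:2 ratio, n((NH4)2SO4) = 1/2 × 0.05096 = 0.02548 mol
mass of (NH4)2SO4 = 0.02548 × 132.14 = 3.367 g
% (NH4)2SO4 = 3.367 / 4.165 × 100 = 80.84 %

80.84 %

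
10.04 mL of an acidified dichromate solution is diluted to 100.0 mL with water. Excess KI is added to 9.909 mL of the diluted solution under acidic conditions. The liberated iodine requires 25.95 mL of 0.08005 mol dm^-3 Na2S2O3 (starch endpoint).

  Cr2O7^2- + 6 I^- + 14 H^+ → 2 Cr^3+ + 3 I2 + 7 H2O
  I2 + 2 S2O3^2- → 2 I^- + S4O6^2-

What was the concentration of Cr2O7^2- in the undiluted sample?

n(S2O3^2-) = 0.02595 × 0.08005 = 2.077 × 10^-3 mol
n(I2) = n(S2O3^2-)/2 = 1.039 × 10^-3 mol
From the 1:3 ratio, n(Cr2O7^2-) in the aliquot = 1/3 × 1.039 × 10^-3 = 3.462 × 10^-4 mol
[Cr2O7^2-]_dilute = 3.462 × 10^-4 / 0.009909 = 0.03494 mol/L
[Cr2O7^2-]_original = 0.03494 × 100.0/10.04 = 0.3480 mol/L

0.3480 mol/L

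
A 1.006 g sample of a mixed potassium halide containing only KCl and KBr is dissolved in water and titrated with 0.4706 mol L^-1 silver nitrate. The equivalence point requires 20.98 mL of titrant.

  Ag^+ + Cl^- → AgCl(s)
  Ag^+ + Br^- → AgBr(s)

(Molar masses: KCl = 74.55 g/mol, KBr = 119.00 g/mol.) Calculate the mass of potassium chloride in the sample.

n(AgNO3) = 0.02098 × 0.4706 = 9.873 × 10^-3 mol
Let x = n(KCl), y = n(KBr).
Titrant: 1x + 1y = 9.873 × 10^-3;  mass: 74.55x + 119.00y = 1.006
Solving, x = 3.800 × 10^-3 mol, y = 6.073 × 10^-3 mol
mass of KCl = 3.800 × 10^-3 × 74.55 = 0.2833 g

0.2833 g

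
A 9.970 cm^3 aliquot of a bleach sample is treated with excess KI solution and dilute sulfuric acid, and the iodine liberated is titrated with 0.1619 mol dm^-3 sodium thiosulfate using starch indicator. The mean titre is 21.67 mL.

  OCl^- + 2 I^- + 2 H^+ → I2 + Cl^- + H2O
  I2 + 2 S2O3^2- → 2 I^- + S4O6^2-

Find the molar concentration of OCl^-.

0.1759 mol/L

n(S2O3^2-) = 0.02167 × 0.1619 = 3.508 × 10^-3 mol
n(I2) = n(S2O3^2-)/2 = 1.754 × 10^-3 mol
n(OCl^-) in the aliquot = 1.754 × 10^-3 mol (1:1 ratio)
[OCl^-] = 1.754 × 10^-3 / 0.009970 = 0.1759 mol/L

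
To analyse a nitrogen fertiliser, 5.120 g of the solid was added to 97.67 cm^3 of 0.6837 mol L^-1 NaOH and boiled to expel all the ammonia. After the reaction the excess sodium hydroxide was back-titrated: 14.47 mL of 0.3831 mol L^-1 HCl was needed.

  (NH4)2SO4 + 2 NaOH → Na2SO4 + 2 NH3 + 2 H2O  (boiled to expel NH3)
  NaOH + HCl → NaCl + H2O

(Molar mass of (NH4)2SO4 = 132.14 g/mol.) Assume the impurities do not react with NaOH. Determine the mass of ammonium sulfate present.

4.046 g

n(NaOH) added = 0.09767 × 0.6837 = 0.06678 mol
n(HCl) used in back-titration = 0.01447 × 0.3831 = 5.543 × 10^-3 mol
n(NaOH) left over = 5.543 × 10^-3 mol (1:1 ratio)
n(NaOH) consumed by analyte = 0.06678 − 5.543 × 10^-3 = 0.06123 mol
From the 1:2 ratio, n((NH4)2SO4) = 1/2 × 0.06123 = 0.03062 mol
mass of (NH4)2SO4 = 0.03062 × 132.14 = 4.046 g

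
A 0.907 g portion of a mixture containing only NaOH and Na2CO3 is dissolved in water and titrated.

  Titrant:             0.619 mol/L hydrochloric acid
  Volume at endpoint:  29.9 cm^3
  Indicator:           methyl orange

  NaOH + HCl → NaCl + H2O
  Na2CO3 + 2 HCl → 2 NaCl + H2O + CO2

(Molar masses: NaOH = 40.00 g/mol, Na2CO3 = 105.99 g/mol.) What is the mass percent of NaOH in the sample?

25.1 %

n(HCl) = 0.0299 × 0.619 = 0.0185 mol
Let x = n(NaOH), y = n(Na2CO3).
Titrant: 1x + 2y = 0.0185;  mass: 40.00x + 105.99y = 0.907
Solving, x = 5.68 × 10^-3 mol, y = 6.41 × 10^-3 mol
mass of NaOH = 5.68 × 10^-3 × 40.00 = 0.227 g
% NaOH = 0.227 / 0.907 × 100 = 25.1 %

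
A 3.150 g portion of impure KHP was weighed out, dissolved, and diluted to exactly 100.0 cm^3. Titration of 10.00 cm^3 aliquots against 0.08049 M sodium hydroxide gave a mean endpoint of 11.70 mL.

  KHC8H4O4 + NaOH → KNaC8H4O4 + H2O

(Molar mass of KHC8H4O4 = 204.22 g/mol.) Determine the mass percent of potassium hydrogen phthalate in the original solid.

61.05 %

n(NaOH) per titration = 0.01170 × 0.08049 = 9.417 × 10^-4 mol
n(KHC8H4O4) in each aliquot = 9.417 × 10^-4 mol (1:1 ratio)
n(KHC8H4O4) in the whole flask = 9.417 × 10^-4 × 100.0/10.00 = 9.417 × 10^-3 mol
mass of KHC8H4O4 = 9.417 × 10^-3 × 204.22 = 1.923 g
% KHC8H4O4 = 1.923 / 3.150 × 100 = 61.05 %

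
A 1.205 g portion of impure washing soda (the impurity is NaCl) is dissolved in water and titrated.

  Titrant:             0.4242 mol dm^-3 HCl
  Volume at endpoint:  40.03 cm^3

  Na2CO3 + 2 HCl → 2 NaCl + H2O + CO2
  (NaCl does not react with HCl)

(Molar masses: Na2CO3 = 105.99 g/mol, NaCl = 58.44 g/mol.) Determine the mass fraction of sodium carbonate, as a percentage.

74.68 %

n(HCl) = 0.04003 × 0.4242 = 0.01698 mol
Let x = n(Na2CO3), y = n(NaCl).
Titrant: 2x = 0.01698;  mass: 105.99x + 58.44y = 1.205
Solving, x = 8.490 × 10^-3 mol, y = 5.221 × 10^-3 mol
mass of Na2CO3 = 8.490 × 10^-3 × 105.99 = 0.8999 g
% Na2CO3 = 0.8999 / 1.205 × 100 = 74.68 %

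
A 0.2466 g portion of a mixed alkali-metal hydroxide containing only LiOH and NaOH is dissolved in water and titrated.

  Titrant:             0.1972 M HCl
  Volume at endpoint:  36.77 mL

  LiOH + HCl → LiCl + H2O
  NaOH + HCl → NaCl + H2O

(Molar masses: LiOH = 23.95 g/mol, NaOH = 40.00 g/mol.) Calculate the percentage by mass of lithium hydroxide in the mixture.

n(HCl) = 0.03677 × 0.1972 = 7.251 × 10^-3 mol
Let x = n(LiOH), y = n(NaOH).
Titrant: 1x + 1y = 7.251 × 10^-3;  mass: 23.95x + 40.00y = 0.2466
Solving, x = 2.707 × 10^-3 mol, y = 4.544 × 10^-3 mol
mass of LiOH = 2.707 × 10^-3 × 23.95 = 0.06482 g
% LiOH = 0.06482 / 0.2466 × 100 = 26.29 %

26.29 %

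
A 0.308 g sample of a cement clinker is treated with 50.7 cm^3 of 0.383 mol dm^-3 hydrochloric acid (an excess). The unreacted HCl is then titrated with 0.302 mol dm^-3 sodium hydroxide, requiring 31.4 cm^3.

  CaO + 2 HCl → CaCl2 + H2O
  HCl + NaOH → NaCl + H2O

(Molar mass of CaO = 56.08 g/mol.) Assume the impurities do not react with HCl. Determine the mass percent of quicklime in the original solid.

n(HCl) added = 0.0507 × 0.383 = 0.0194 mol
n(NaOH) used in back-titration = 0.0314 × 0.302 = 9.48 × 10^-3 mol
n(HCl) left over = 9.48 × 10^-3 mol (1:1 ratio)
n(HCl) consumed by analyte = 0.0194 − 9.48 × 10^-3 = 9.94 × 10^-3 mol
From the 1:2 ratio, n(CaO) = 1/2 × 9.94 × 10^-3 = 4.97 × 10^-3 mol
mass of CaO = 4.97 × 10^-3 × 56.08 = 0.279 g
% CaO = 0.279 / 0.308 × 100 = 90.4 %

90.4 %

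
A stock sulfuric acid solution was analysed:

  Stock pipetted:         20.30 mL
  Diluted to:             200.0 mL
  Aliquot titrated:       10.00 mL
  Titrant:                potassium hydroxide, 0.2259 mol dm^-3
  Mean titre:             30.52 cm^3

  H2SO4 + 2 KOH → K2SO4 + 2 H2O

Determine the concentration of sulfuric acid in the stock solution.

3.396 mol/L

n(KOH) = 0.03052 × 0.2259 = 6.894 × 10^-3 mol
From the 1:2 ratio, n(H2SO4) in the aliquot = 1/2 × 6.894 × 10^-3 = 3.447 × 10^-3 mol
[H2SO4]_dilute = 3.447 × 10^-3 / 0.01000 = 0.3447 mol/L
Dilution factor = 200.0 / 20.30 = 9.852
[H2SO4]_stock = 0.3447 × 9.852 = 3.396 mol/L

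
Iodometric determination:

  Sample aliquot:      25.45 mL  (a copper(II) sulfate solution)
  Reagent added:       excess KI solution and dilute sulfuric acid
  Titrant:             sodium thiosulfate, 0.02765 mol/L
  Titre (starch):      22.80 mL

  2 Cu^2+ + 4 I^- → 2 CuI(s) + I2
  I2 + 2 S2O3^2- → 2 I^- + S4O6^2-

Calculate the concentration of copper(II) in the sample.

n(S2O3^2-) = 0.02280 × 0.02765 = 6.304 × 10^-4 mol
n(I2) = n(S2O3^2-)/2 = 3.152 × 10^-4 mol
From the 2:1 ratio, n(Cu2+) in the aliquot = 2/1 × 3.152 × 10^-4 = 6.304 × 10^-4 mol
[Cu2+] = 6.304 × 10^-4 / 0.02545 = 0.02477 mol/L

0.02477 mol/L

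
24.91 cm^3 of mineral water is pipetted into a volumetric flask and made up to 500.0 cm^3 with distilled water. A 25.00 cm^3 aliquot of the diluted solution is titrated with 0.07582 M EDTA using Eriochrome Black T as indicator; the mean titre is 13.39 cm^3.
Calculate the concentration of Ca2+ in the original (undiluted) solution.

Ca^2+ + EDTA^4- → [Ca(EDTA)]^2-
n(EDTA) = 0.01339 × 0.07582 = 1.015 × 10^-3 mol
n(Ca2+) in the aliquot = 1.015 × 10^-3 mol (1:1 ratio)
[Ca2+]_dilute = 1.015 × 10^-3 / 0.02500 = 0.04061 mol/L
Dilution factor = 500.0 / 24.91 = 20.07
[Ca2+]_stock = 0.04061 × 20.07 = 0.8151 mol/L

0.8151 M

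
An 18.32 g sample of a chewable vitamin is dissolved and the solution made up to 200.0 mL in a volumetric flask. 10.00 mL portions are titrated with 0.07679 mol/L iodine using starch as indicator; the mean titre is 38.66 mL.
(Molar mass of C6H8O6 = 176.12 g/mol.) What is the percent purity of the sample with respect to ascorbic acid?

57.08 %

C6H8O6 + I2 → C6H6O6 + 2 HI
n(I2) per titration = 0.03866 × 0.07679 = 2.969 × 10^-3 mol
n(C6H8O6) in each aliquot = 2.969 × 10^-3 mol (1:1 ratio)
n(C6H8O6) in the whole flask = 2.969 × 10^-3 × 200.0/10.00 = 0.05937 mol
mass of C6H8O6 = 0.05937 × 176.12 = 10.46 g
% C6H8O6 = 10.46 / 18.32 × 100 = 57.08 %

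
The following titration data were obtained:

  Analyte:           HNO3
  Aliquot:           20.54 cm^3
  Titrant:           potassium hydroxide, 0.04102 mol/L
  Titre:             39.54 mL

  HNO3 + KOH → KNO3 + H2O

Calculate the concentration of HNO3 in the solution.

0.07896 mol/L

n(KOH) = 0.03954 L × 0.04102 mol/L = 1.622 × 10^-3 mol
n(HNO3) = 1.622 × 10^-3 mol (1:1 mole ratio)
[HNO3] = 1.622 × 10^-3 mol / 0.02054 L = 0.07896 mol/L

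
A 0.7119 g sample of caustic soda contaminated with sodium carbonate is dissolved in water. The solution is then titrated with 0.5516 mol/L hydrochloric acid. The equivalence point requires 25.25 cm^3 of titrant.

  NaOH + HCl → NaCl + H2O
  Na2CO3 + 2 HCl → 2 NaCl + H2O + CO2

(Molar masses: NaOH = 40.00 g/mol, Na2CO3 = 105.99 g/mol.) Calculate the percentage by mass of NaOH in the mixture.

n(HCl) = 0.02525 × 0.5516 = 0.01393 mol
Let x = n(NaOH), y = n(Na2CO3).
Titrant: 1x + 2y = 0.01393;  mass: 40.00x + 105.99y = 0.7119
Solving, x = 2.017 × 10^-3 mol, y = 5.956 × 10^-3 mol
mass of NaOH = 2.017 × 10^-3 × 40.00 = 0.08067 g
% NaOH = 0.08067 / 0.7119 × 100 = 11.33 %

11.33 %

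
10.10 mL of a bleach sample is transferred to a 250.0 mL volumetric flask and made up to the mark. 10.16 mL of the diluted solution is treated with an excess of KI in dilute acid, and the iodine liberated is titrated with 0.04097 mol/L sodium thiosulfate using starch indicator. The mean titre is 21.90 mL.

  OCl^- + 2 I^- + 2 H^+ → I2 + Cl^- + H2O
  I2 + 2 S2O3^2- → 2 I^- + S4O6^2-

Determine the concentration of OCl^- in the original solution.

n(S2O3^2-) = 0.02190 × 0.04097 = 8.972 × 10^-4 mol
n(I2) = n(S2O3^2-)/2 = 4.486 × 10^-4 mol
n(OCl^-) in the aliquot = 4.486 × 10^-4 mol (1:1 ratio)
[OCl^-]_dilute = 4.486 × 10^-4 / 0.01016 = 0.04416 mol/L
[OCl^-]_original = 0.04416 × 250.0/10.10 = 1.093 mol/L

1.093 mol/L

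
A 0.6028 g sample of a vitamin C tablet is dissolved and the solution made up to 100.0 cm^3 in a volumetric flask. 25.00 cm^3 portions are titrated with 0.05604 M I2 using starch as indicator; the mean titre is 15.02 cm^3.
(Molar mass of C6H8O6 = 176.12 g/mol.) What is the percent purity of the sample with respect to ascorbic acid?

98.37 %

C6H8O6 + I2 → C6H6O6 + 2 HI
n(I2) per titration = 0.01502 × 0.05604 = 8.417 × 10^-4 mol
n(C6H8O6) in each aliquot = 8.417 × 10^-4 mol (1:1 ratio)
n(C6H8O6) in the whole flask = 8.417 × 10^-4 × 100.0/25.00 = 3.367 × 10^-3 mol
mass of C6H8O6 = 3.367 × 10^-3 × 176.12 = 0.5930 g
% C6H8O6 = 0.5930 / 0.6028 × 100 = 98.37 %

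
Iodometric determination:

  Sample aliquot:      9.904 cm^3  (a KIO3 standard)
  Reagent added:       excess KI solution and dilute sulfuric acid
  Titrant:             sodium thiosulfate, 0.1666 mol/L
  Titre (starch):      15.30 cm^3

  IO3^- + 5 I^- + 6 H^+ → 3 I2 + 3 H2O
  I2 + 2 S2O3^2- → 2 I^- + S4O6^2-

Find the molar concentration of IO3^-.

n(S2O3^2-) = 0.01530 × 0.1666 = 2.549 × 10^-3 mol
n(I2) = n(S2O3^2-)/2 = 1.274 × 10^-3 mol
From the 1:3 ratio, n(IO3^-) in the aliquot = 1/3 × 1.274 × 10^-3 = 4.248 × 10^-4 mol
[IO3^-] = 4.248 × 10^-4 / 0.009904 = 0.04289 mol/L

0.04289 mol/L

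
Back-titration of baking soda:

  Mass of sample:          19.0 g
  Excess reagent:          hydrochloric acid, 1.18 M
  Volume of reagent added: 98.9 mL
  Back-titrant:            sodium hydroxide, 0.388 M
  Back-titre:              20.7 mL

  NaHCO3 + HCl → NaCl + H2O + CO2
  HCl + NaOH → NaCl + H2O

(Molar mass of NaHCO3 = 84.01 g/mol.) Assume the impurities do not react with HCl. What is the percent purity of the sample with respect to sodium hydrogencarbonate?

n(HCl) added = 0.0989 × 1.18 = 0.117 mol
n(NaOH) used in back-titration = 0.0207 × 0.388 = 8.03 × 10^-3 mol
n(HCl) left over = 8.03 × 10^-3 mol (1:1 ratio)
n(HCl) consumed by analyte = 0.117 − 8.03 × 10^-3 = 0.109 mol
n(NaHCO3) = 0.109 mol (1:1 ratio)
mass of NaHCO3 = 0.109 × 84.01 = 9.13 g
% NaHCO3 = 9.13 / 19.0 × 100 = 48.0 %

48.0 %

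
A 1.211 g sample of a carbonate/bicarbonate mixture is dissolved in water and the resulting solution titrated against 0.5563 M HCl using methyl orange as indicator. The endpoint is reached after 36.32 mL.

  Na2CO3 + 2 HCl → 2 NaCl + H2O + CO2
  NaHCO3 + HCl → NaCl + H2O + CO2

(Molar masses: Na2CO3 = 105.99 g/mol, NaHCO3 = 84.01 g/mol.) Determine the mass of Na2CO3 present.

n(HCl) = 0.03632 × 0.5563 = 0.02020 mol
Let x = n(Na2CO3), y = n(NaHCO3).
Titrant: 2x + 1y = 0.02020;  mass: 105.99x + 84.01y = 1.211
Solving, x = 7.841 × 10^-3 mol, y = 4.522 × 10^-3 mol
mass of Na2CO3 = 7.841 × 10^-3 × 105.99 = 0.8311 g

0.8311 g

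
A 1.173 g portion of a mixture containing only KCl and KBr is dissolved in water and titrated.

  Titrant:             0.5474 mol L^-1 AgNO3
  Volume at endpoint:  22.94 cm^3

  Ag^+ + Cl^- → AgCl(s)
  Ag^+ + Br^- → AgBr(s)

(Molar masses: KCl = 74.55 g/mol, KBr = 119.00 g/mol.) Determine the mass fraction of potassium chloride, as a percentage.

45.94 %

n(AgNO3) = 0.02294 × 0.5474 = 0.01256 mol
Let x = n(KCl), y = n(KBr).
Titrant: 1x + 1y = 0.01256;  mass: 74.55x + 119.00y = 1.173
Solving, x = 7.229 × 10^-3 mol, y = 5.328 × 10^-3 mol
mass of KCl = 7.229 × 10^-3 × 74.55 = 0.5389 g
% KCl = 0.5389 / 1.173 × 100 = 45.94 %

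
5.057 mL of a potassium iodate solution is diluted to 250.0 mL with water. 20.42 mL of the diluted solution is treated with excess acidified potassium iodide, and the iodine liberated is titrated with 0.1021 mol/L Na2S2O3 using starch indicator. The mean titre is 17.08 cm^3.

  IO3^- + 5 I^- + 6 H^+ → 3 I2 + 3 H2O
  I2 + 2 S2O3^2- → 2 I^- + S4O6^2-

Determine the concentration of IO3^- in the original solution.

0.7036 mol/L

n(S2O3^2-) = 0.01708 × 0.1021 = 1.744 × 10^-3 mol
n(I2) = n(S2O3^2-)/2 = 8.719 × 10^-4 mol
From the 1:3 ratio, n(IO3^-) in the aliquot = 1/3 × 8.719 × 10^-4 = 2.906 × 10^-4 mol
[IO3^-]_dilute = 2.906 × 10^-4 / 0.02042 = 0.01423 mol/L
[IO3^-]_original = 0.01423 × 250.0/5.057 = 0.7036 mol/L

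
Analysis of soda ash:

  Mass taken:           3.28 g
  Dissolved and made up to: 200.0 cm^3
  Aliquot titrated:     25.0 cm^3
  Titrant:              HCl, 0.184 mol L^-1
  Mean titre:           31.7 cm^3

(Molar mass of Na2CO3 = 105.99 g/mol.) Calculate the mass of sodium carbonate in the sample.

Na2CO3 + 2 HCl → 2 NaCl + H2O + CO2
n(HCl) per titration = 0.0317 × 0.184 = 5.83 × 10^-3 mol
From the 1:2 ratio, n(Na2CO3) in each aliquot = 1/2 × 5.83 × 10^-3 = 2.92 × 10^-3 mol
n(Na2CO3) in the whole flask = 2.92 × 10^-3 × 200.0/25.0 = 0.0233 mol
mass of Na2CO3 = 0.0233 × 105.99 = 2.47 g

2.47 g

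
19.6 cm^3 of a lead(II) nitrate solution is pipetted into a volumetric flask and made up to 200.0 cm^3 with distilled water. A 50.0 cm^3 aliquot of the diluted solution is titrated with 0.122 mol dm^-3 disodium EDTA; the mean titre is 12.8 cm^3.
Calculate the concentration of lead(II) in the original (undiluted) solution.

0.319 mol/L

Pb^2+ + EDTA^4- → [Pb(EDTA)]^2-
n(EDTA) = 0.0128 × 0.122 = 1.56 × 10^-3 mol
n(Pb2+) in the aliquot = 1.56 × 10^-3 mol (1:1 ratio)
[Pb2+]_dilute = 1.56 × 10^-3 / 0.0500 = 0.0312 mol/L
Dilution factor = 200.0 / 19.6 = 10.20
[Pb2+]_stock = 0.0312 × 10.20 = 0.319 mol/L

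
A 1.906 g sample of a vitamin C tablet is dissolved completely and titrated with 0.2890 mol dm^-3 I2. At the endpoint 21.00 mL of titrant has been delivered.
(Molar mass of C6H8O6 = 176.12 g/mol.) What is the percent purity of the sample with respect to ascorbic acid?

C6H8O6 + I2 → C6H6O6 + 2 HI
n(I2) = 0.02100 L × 0.2890 mol/L = 6.069 × 10^-3 mol
n(C6H8O6) = 6.069 × 10^-3 mol (1:1 ratio)
mass of C6H8O6 = 6.069 × 10^-3 × 176.12 g/mol = 1.069 g
% C6H8O6 = 1.069 / 1.906 × 100 = 56.08 %

56.08 %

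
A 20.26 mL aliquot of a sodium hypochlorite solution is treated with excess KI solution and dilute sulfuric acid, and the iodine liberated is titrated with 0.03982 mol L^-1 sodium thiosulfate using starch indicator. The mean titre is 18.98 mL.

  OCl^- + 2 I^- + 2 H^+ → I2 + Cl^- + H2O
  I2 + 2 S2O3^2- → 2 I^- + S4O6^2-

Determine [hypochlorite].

0.01865 mol/L

n(S2O3^2-) = 0.01898 × 0.03982 = 7.558 × 10^-4 mol
n(I2) = n(S2O3^2-)/2 = 3.779 × 10^-4 mol
n(OCl^-) in the aliquot = 3.779 × 10^-4 mol (1:1 ratio)
[OCl^-] = 3.779 × 10^-4 / 0.02026 = 0.01865 mol/L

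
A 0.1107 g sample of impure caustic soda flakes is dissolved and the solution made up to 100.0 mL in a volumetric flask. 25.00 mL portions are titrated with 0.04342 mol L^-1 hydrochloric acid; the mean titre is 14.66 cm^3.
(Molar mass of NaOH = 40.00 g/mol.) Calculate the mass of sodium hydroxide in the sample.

NaOH + HCl → NaCl + H2O
n(HCl) per titration = 0.01466 × 0.04342 = 6.365 × 10^-4 mol
n(NaOH) in each aliquot = 6.365 × 10^-4 mol (1:1 ratio)
n(NaOH) in the whole flask = 6.365 × 10^-4 × 100.0/25.00 = 2.546 × 10^-3 mol
mass of NaOH = 2.546 × 10^-3 × 40.00 = 0.1018 g

0.1018 g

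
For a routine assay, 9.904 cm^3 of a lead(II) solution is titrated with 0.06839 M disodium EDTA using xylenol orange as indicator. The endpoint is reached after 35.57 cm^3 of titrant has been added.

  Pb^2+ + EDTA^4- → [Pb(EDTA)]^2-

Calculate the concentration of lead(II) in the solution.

n(EDTA) = 0.03557 L × 0.06839 mol/L = 2.433 × 10^-3 mol
n(Pb2+) = 2.433 × 10^-3 mol (1:1 mole ratio)
[Pb2+] = 2.433 × 10^-3 mol / 0.009904 L = 0.2456 mol/L

0.2456 M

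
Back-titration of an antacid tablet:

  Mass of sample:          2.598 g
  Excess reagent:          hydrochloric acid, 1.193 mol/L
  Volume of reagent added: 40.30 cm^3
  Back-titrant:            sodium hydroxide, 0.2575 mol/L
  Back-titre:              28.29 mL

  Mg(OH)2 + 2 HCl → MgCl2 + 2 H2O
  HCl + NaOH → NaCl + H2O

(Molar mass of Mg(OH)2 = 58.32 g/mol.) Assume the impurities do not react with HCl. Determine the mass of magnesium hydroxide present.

n(HCl) added = 0.04030 × 1.193 = 0.04808 mol
n(NaOH) used in back-titration = 0.02829 × 0.2575 = 7.285 × 10^-3 mol
n(HCl) left over = 7.285 × 10^-3 mol (1:1 ratio)
n(HCl) consumed by analyte = 0.04808 − 7.285 × 10^-3 = 0.04079 mol
From the 1:2 ratio, n(Mg(OH)2) = 1/2 × 0.04079 = 0.02040 mol
mass of Mg(OH)2 = 0.02040 × 58.32 = 1.190 g

1.190 g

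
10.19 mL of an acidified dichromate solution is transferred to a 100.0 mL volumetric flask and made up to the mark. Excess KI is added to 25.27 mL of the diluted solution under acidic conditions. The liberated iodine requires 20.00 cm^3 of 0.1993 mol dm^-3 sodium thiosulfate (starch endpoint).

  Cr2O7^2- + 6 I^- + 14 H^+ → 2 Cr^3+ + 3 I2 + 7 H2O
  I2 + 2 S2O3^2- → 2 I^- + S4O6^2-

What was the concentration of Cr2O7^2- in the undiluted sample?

n(S2O3^2-) = 0.02000 × 0.1993 = 3.986 × 10^-3 mol
n(I2) = n(S2O3^2-)/2 = 1.993 × 10^-3 mol
From the 1:3 ratio, n(Cr2O7^2-) in the aliquot = 1/3 × 1.993 × 10^-3 = 6.643 × 10^-4 mol
[Cr2O7^2-]_dilute = 6.643 × 10^-4 / 0.02527 = 0.02629 mol/L
[Cr2O7^2-]_original = 0.02629 × 100.0/10.19 = 0.2580 mol/L

0.2580 mol/L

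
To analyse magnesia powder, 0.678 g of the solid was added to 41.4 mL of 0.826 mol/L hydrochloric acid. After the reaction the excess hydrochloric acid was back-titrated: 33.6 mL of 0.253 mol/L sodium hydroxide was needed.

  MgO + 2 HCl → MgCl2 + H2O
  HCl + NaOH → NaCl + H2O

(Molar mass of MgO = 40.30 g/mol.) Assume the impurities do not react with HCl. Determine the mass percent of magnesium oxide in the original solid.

76.4 %

n(HCl) added = 0.0414 × 0.826 = 0.0342 mol
n(NaOH) used in back-titration = 0.0336 × 0.253 = 8.50 × 10^-3 mol
n(HCl) left over = 8.50 × 10^-3 mol (1:1 ratio)
n(HCl) consumed by analyte = 0.0342 − 8.50 × 10^-3 = 0.0257 mol
From the 1:2 ratio, n(MgO) = 1/2 × 0.0257 = 0.0128 mol
mass of MgO = 0.0128 × 40.30 = 0.518 g
% MgO = 0.518 / 0.678 × 100 = 76.4 %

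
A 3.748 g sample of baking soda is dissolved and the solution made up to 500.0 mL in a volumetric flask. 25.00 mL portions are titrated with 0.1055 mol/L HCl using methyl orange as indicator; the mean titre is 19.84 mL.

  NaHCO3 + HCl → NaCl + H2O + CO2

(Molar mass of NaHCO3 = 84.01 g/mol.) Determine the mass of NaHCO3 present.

3.517 g

n(HCl) per titration = 0.01984 × 0.1055 = 2.093 × 10^-3 mol
n(NaHCO3) in each aliquot = 2.093 × 10^-3 mol (1:1 ratio)
n(NaHCO3) in the whole flask = 2.093 × 10^-3 × 500.0/25.00 = 0.04186 mol
mass of NaHCO3 = 0.04186 × 84.01 = 3.517 g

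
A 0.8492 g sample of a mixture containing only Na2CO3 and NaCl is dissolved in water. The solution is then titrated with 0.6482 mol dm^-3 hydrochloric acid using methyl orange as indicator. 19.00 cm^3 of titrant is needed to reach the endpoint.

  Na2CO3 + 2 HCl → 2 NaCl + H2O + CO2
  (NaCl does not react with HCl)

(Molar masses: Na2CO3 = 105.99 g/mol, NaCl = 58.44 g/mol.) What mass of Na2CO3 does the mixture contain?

0.6527 g

n(HCl) = 0.01900 × 0.6482 = 0.01232 mol
Let x = n(Na2CO3), y = n(NaCl).
Titrant: 2x = 0.01232;  mass: 105.99x + 58.44y = 0.8492
Solving, x = 6.158 × 10^-3 mol, y = 3.363 × 10^-3 mol
mass of Na2CO3 = 6.158 × 10^-3 × 105.99 = 0.6527 g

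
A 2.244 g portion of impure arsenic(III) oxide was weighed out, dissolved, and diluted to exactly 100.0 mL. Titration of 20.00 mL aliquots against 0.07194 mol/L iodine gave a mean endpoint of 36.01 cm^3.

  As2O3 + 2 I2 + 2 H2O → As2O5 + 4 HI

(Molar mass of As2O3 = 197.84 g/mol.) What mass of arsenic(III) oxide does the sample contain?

1.281 g

n(I2) per titration = 0.03601 × 0.07194 = 2.591 × 10^-3 mol
From the 1:2 ratio, n(As2O3) in each aliquot = 1/2 × 2.591 × 10^-3 = 1.295 × 10^-3 mol
n(As2O3) in the whole flask = 1.295 × 10^-3 × 100.0/20.00 = 6.476 × 10^-3 mol
mass of As2O3 = 6.476 × 10^-3 × 197.84 = 1.281 g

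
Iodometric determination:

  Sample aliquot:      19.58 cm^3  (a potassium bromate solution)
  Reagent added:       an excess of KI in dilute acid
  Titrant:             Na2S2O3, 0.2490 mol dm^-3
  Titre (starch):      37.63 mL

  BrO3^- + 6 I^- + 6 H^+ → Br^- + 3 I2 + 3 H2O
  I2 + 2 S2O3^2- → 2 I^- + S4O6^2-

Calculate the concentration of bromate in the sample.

0.07976 mol/L

n(S2O3^2-) = 0.03763 × 0.2490 = 9.370 × 10^-3 mol
n(I2) = n(S2O3^2-)/2 = 4.685 × 10^-3 mol
From the 1:3 ratio, n(BrO3^-) in the aliquot = 1/3 × 4.685 × 10^-3 = 1.562 × 10^-3 mol
[BrO3^-] = 1.562 × 10^-3 / 0.01958 = 0.07976 mol/L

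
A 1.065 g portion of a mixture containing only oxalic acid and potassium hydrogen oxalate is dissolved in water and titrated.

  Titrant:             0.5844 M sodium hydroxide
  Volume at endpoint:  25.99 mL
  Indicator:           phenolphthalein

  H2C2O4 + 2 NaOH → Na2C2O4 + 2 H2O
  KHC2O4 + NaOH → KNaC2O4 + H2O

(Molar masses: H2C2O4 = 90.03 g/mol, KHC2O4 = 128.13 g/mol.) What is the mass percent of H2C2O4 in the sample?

n(NaOH) = 0.02599 × 0.5844 = 0.01519 mol
Let x = n(H2C2O4), y = n(KHC2O4).
Titrant: 2x + 1y = 0.01519;  mass: 90.03x + 128.13y = 1.065
Solving, x = 5.301 × 10^-3 mol, y = 4.587 × 10^-3 mol
mass of H2C2O4 = 5.301 × 10^-3 × 90.03 = 0.4772 g
% H2C2O4 = 0.4772 / 1.065 × 100 = 44.81 %

44.81 %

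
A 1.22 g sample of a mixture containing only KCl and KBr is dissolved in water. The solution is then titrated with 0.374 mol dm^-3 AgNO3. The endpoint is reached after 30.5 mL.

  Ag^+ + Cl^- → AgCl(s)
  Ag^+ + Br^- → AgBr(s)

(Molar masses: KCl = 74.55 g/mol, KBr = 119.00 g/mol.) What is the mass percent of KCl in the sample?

18.9 %

n(AgNO3) = 0.0305 × 0.374 = 0.0114 mol
Let x = n(KCl), y = n(KBr).
Titrant: 1x + 1y = 0.0114;  mass: 74.55x + 119.00y = 1.22
Solving, x = 3.09 × 10^-3 mol, y = 8.32 × 10^-3 mol
mass of KCl = 3.09 × 10^-3 × 74.55 = 0.230 g
% KCl = 0.230 / 1.22 × 100 = 18.9 %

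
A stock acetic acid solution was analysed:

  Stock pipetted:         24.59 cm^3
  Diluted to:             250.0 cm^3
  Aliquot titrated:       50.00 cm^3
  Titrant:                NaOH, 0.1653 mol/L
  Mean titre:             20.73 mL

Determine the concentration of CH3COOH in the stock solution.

CH3COOH + NaOH → CH3COONa + H2O
n(NaOH) = 0.02073 × 0.1653 = 3.427 × 10^-3 mol
n(CH3COOH) in the aliquot = 3.427 × 10^-3 mol (1:1 ratio)
[CH3COOH]_dilute = 3.427 × 10^-3 / 0.05000 = 0.06853 mol/L
Dilution factor = 250.0 / 24.59 = 10.17
[CH3COOH]_stock = 0.06853 × 10.17 = 0.6968 mol/L

0.6968 mol/L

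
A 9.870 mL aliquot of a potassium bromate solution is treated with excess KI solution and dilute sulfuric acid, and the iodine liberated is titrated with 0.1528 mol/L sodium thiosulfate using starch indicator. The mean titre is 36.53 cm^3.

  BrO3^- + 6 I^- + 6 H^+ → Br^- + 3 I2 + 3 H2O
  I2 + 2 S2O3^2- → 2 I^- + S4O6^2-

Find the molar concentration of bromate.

0.09426 mol/L

n(S2O3^2-) = 0.03653 × 0.1528 = 5.582 × 10^-3 mol
n(I2) = n(S2O3^2-)/2 = 2.791 × 10^-3 mol
From the 1:3 ratio, n(BrO3^-) in the aliquot = 1/3 × 2.791 × 10^-3 = 9.303 × 10^-4 mol
[BrO3^-] = 9.303 × 10^-4 / 0.009870 = 0.09426 mol/L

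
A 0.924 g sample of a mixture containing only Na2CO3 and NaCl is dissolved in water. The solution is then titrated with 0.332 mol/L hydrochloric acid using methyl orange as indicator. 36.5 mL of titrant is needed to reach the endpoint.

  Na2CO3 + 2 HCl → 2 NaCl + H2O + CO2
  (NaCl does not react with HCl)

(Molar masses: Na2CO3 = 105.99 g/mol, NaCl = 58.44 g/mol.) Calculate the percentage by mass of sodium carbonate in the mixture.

69.5 %

n(HCl) = 0.0365 × 0.332 = 0.0121 mol
Let x = n(Na2CO3), y = n(NaCl).
Titrant: 2x = 0.0121;  mass: 105.99x + 58.44y = 0.924
Solving, x = 6.06 × 10^-3 mol, y = 4.82 × 10^-3 mol
mass of Na2CO3 = 6.06 × 10^-3 × 105.99 = 0.642 g
% Na2CO3 = 0.642 / 0.924 × 100 = 69.5 %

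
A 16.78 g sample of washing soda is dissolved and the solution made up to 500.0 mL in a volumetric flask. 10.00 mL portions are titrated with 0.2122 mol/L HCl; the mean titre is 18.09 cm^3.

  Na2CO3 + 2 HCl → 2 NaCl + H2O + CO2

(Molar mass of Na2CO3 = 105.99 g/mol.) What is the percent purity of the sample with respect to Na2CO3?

60.62 %

n(HCl) per titration = 0.01809 × 0.2122 = 3.839 × 10^-3 mol
From the 1:2 ratio, n(Na2CO3) in each aliquot = 1/2 × 3.839 × 10^-3 = 1.919 × 10^-3 mol
n(Na2CO3) in the whole flask = 1.919 × 10^-3 × 500.0/10.00 = 0.09597 mol
mass of Na2CO3 = 0.09597 × 105.99 = 10.17 g
% Na2CO3 = 10.17 / 16.78 × 100 = 60.62 %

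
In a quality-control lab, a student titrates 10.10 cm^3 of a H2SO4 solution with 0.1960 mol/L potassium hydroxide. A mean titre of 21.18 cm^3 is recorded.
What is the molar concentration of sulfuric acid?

0.2055 mol/L

H2SO4 + 2 KOH → K2SO4 + 2 H2O
n(KOH) = 0.02118 L × 0.1960 mol/L = 4.151 × 10^-3 mol
From the 1:2 mole ratio, n(H2SO4) = 1/2 × 4.151 × 10^-3 = 2.076 × 10^-3 mol
[H2SO4] = 2.076 × 10^-3 mol / 0.01010 L = 0.2055 mol/L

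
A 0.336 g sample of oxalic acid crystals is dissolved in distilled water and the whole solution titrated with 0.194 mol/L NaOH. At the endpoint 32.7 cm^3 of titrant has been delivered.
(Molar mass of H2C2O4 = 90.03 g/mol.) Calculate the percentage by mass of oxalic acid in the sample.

H2C2O4 + 2 NaOH → Na2C2O4 + 2 H2O
n(NaOH) = 0.0327 L × 0.194 mol/L = 6.34 × 10^-3 mol
From the 1:2 ratio, n(H2C2O4) = 1/2 × 6.34 × 10^-3 = 3.17 × 10^-3 mol
mass of H2C2O4 = 3.17 × 10^-3 × 90.03 g/mol = 0.286 g
% H2C2O4 = 0.286 / 0.336 × 100 = 85.0 %

85.0 %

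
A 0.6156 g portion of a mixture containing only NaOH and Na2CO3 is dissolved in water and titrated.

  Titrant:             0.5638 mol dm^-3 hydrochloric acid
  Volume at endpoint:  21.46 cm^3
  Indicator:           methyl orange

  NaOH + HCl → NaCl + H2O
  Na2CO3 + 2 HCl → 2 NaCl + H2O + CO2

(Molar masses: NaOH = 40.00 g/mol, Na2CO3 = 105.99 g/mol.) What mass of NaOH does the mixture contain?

0.07878 g

n(HCl) = 0.02146 × 0.5638 = 0.01210 mol
Let x = n(NaOH), y = n(Na2CO3).
Titrant: 1x + 2y = 0.01210;  mass: 40.00x + 105.99y = 0.6156
Solving, x = 1.970 × 10^-3 mol, y = 5.065 × 10^-3 mol
mass of NaOH = 1.970 × 10^-3 × 40.00 = 0.07878 g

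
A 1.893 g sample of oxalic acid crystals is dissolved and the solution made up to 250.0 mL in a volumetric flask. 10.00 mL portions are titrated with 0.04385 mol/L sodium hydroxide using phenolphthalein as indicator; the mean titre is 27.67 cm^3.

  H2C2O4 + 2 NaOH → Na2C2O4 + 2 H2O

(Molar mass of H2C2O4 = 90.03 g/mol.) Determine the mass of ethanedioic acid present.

n(NaOH) per titration = 0.02767 × 0.04385 = 1.213 × 10^-3 mol
From the 1:2 ratio, n(H2C2O4) in each aliquot = 1/2 × 1.213 × 10^-3 = 6.067 × 10^-4 mol
n(H2C2O4) in the whole flask = 6.067 × 10^-4 × 250.0/10.00 = 0.01517 mol
mass of H2C2O4 = 0.01517 × 90.03 = 1.365 g

1.365 g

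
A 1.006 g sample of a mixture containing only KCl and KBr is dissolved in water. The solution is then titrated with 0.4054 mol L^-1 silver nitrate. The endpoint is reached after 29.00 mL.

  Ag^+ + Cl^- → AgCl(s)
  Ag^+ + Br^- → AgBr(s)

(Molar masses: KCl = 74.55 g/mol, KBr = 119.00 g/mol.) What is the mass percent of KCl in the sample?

n(AgNO3) = 0.02900 × 0.4054 = 0.01176 mol
Let x = n(KCl), y = n(KBr).
Titrant: 1x + 1y = 0.01176;  mass: 74.55x + 119.00y = 1.006
Solving, x = 8.842 × 10^-3 mol, y = 2.914 × 10^-3 mol
mass of KCl = 8.842 × 10^-3 × 74.55 = 0.6592 g
% KCl = 0.6592 / 1.006 × 100 = 65.53 %

65.53 %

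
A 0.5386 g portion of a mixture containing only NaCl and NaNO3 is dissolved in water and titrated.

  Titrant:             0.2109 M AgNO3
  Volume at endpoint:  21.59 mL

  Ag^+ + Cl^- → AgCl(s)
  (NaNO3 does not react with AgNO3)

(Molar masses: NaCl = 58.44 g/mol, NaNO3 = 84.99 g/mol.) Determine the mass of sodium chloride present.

n(AgNO3) = 0.02159 × 0.2109 = 4.553 × 10^-3 mol
Let x = n(NaCl), y = n(NaNO3).
Titrant: 1x = 4.553 × 10^-3;  mass: 58.44x + 84.99y = 0.5386
Solving, x = 4.553 × 10^-3 mol, y = 3.206 × 10^-3 mol
mass of NaCl = 4.553 × 10^-3 × 58.44 = 0.2661 g

0.2661 g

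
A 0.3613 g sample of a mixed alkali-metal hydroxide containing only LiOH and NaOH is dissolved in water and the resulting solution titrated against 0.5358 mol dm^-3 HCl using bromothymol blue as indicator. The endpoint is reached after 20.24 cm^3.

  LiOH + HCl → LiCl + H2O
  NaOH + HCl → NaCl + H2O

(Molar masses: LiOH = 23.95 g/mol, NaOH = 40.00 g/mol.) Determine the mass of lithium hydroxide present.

n(HCl) = 0.02024 × 0.5358 = 0.01084 mol
Let x = n(LiOH), y = n(NaOH).
Titrant: 1x + 1y = 0.01084;  mass: 23.95x + 40.00y = 0.3613
Solving, x = 4.516 × 10^-3 mol, y = 6.328 × 10^-3 mol
mass of LiOH = 4.516 × 10^-3 × 23.95 = 0.1082 g

0.1082 g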